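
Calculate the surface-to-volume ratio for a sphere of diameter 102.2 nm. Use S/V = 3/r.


Radius r = 102.2/2 = 51.1 nm
S/V = 3 / r = 3 / 51.1
S/V = 0.0587 nm^-1

0.0587


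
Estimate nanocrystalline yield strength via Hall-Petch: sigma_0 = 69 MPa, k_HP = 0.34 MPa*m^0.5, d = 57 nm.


d = 57 nm = 5.7e-08 m
sqrt(d) = 0.0002387467
Hall-Petch contribution = k / sqrt(d) = 0.34 / 0.0002387467 = 1424.1 MPa
sigma = sigma_0 + k/sqrt(d) = 69 + 1424.1 = 1493.1 MPa

1493.1


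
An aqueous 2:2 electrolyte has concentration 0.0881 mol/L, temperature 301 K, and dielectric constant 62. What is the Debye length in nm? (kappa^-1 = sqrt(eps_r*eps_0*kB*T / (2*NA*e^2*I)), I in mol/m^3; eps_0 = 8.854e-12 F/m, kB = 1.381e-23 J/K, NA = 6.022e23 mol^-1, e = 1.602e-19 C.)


Ionic strength I = 0.0881 * 2^2 * 1000 = 352.4 mol/m^3
kappa^-1 = sqrt(62 * 8.854e-12 * 1.381e-23 * 301 / (2 * 6.022e23 * (1.602e-19)^2 * 352.4))
kappa^-1 = 0.458 nm

0.458


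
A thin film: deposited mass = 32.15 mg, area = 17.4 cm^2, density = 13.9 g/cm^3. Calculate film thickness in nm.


Convert: m = 32.15 mg = 3.2150e-05 kg, A = 17.4 cm^2 = 1.7400e-03 m^2, rho = 13.9 g/cm^3 = 13900 kg/m^3
t = m / (A * rho)
t = 3.2150e-05 / (1.7400e-03 * 13900)
t = 1.3293e-06 m = 1329.3 nm

1329.3


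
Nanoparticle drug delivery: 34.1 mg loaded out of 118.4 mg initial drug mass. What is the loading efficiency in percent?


Drug loading efficiency = (drug loaded / drug initial) * 100
DLE = 34.1 / 118.4 * 100
DLE = 0.288 * 100
DLE = 28.8%

28.8


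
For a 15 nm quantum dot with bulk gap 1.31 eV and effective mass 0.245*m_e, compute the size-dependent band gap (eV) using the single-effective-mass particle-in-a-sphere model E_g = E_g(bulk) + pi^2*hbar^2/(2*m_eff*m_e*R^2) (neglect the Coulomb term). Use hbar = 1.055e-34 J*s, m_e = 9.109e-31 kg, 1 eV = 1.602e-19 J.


Radius R = 15/2 nm = 7.5e-09 m
Confinement energy dE = pi^2 * hbar^2 / (2 * m_eff * m_e * R^2)
dE = pi^2 * (1.055e-34)^2 / (2 * 0.245 * 9.109e-31 * (7.5e-09)^2) J, divided by 1.602e-19 J/eV
dE = 0.0273 eV
Total band gap = E_g(bulk) + dE = 1.31 + 0.0273 = 1.3373 eV

1.3373


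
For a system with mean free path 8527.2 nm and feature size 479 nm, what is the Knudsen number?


Knudsen number Kn = lambda / L
Kn = 8527.2 / 479
Kn = 17.8021

17.8021


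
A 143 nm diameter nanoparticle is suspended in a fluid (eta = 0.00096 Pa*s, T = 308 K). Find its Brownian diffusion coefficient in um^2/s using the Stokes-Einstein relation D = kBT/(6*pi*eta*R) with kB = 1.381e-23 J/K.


Radius R = 143/2 = 71.5 nm = 7.15e-08 m
D = kB*T / (6*pi*eta*R)
D = 1.381e-23 * 308 / (6 * pi * 0.00096 * 7.15e-08)
D = 3.2875e-12 m^2/s = 3.288 um^2/s

3.288


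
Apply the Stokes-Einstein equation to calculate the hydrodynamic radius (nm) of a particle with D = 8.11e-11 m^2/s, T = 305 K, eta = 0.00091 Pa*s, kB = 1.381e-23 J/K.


Stokes-Einstein: R = kB*T / (6*pi*eta*D)
R = 1.381e-23 * 305 / (6 * pi * 0.00091 * 8.11e-11)
R = 3.02782e-09 m = 3.03 nm

3.03


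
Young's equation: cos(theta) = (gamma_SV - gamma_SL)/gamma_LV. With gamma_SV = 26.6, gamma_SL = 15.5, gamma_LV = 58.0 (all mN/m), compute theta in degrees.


cos(theta) = (gamma_SV - gamma_SL) / gamma_LV
cos(theta) = (26.6 - 15.5) / 58.0
cos(theta) = 0.191379
theta = arccos(0.191379) = 78.97 degrees

78.97


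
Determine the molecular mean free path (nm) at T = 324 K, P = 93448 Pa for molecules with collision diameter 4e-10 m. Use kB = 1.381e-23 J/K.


Mean free path: lambda = kB*T / (sqrt(2) * pi * d^2 * P)
lambda = 1.381e-23 * 324 / (sqrt(2) * pi * (4e-10)^2 * 93448)
lambda = 6.73572e-08 m
lambda = 67.36 nm

67.36


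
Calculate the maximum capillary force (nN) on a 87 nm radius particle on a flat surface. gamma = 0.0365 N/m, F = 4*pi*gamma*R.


Convert radius: R = 87 nm = 8.7e-08 m
F = 4 * pi * gamma * R
F = 4 * pi * 0.0365 * 8.7e-08
F = 3.99045e-08 N = 39.9045 nN

39.9045


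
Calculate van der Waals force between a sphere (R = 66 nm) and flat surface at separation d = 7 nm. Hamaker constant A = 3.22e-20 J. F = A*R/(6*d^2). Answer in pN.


Convert to SI: R = 66 nm = 6.6e-08 m, d = 7 nm = 7e-09 m
F = A * R / (6 * d^2)
F = 3.22e-20 * 6.6e-08 / (6 * (7e-09)^2)
F = 7.22857e-12 N = 7.229 pN

7.229


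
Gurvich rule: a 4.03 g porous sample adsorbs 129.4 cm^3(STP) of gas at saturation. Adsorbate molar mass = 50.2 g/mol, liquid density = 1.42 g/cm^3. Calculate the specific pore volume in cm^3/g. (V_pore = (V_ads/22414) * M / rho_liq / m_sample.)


Moles adsorbed n = V_ads / 22414 = 129.4 / 22414 = 5.773177e-03 mol
Liquid volume V_liq = n * M / rho_liq = 5.773177e-03 * 50.2 / 1.42 = 0.20409 cm^3
Specific pore volume V_pore = V_liq / m_sample = 0.20409 / 4.03
V_pore = 0.0506 cm^3/g

0.0506


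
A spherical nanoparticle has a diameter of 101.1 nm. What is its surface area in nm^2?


Radius r = 101.1/2 = 50.55 nm
Surface area SA = 4 * pi * r^2
SA = 4 * pi * (50.55)^2
SA = 32110.88 nm^2

32110.88


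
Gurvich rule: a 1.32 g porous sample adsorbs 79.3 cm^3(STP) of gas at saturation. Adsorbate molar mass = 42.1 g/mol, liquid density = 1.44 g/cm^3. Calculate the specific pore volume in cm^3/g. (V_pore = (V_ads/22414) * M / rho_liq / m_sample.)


Moles adsorbed n = V_ads / 22414 = 79.3 / 22414 = 3.537967e-03 mol
Liquid volume V_liq = n * M / rho_liq = 3.537967e-03 * 42.1 / 1.44 = 0.10344 cm^3
Specific pore volume V_pore = V_liq / m_sample = 0.10344 / 1.32
V_pore = 0.0784 cm^3/g

0.0784


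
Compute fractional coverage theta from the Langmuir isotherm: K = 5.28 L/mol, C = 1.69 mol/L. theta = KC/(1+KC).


Langmuir isotherm: theta = K*C / (1 + K*C)
K*C = 5.28 * 1.69 = 8.9232
theta = 8.9232 / (1 + 8.9232) = 8.9232 / 9.9232
theta = 0.8992

0.8992


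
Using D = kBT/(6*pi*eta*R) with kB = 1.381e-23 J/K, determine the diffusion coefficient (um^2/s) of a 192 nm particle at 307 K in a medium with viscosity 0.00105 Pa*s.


Radius R = 192/2 = 96 nm = 9.6e-08 m
D = kB*T / (6*pi*eta*R)
D = 1.381e-23 * 307 / (6 * pi * 0.00105 * 9.6e-08)
D = 2.23136e-12 m^2/s = 2.231 um^2/s

2.231


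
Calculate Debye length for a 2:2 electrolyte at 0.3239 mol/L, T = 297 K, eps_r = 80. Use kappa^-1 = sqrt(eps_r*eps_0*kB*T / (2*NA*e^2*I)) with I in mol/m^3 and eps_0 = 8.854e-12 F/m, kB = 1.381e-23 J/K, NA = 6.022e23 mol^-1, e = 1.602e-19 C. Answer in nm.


Ionic strength I = 0.3239 * 2^2 * 1000 = 1295.6 mol/m^3
kappa^-1 = sqrt(80 * 8.854e-12 * 1.381e-23 * 297 / (2 * 6.022e23 * (1.602e-19)^2 * 1295.6))
kappa^-1 = 0.269 nm

0.269


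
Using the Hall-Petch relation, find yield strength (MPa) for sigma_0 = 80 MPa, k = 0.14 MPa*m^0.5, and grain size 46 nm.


d = 46 nm = 4.6e-08 m
sqrt(d) = 0.0002144761
Hall-Petch contribution = k / sqrt(d) = 0.14 / 0.0002144761 = 652.8 MPa
sigma = sigma_0 + k/sqrt(d) = 80 + 652.8 = 732.8 MPa

732.8


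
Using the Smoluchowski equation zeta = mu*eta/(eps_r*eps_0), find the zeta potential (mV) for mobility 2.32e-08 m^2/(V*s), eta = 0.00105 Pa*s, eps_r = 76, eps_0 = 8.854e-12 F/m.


Smoluchowski equation: zeta = mu * eta / (eps_r * eps_0)
zeta = 2.32e-08 * 0.00105 / (76 * 8.854e-12)
zeta = 0.036201 V = 36.2 mV

36.2


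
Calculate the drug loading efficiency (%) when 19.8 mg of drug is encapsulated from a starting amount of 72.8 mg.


Drug loading efficiency = (drug loaded / drug initial) * 100
DLE = 19.8 / 72.8 * 100
DLE = 0.272 * 100
DLE = 27.2%

27.2


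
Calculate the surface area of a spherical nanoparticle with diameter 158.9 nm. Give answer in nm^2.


Radius r = 158.9/2 = 79.45 nm
Surface area SA = 4 * pi * r^2
SA = 4 * pi * (79.45)^2
SA = 79322.73 nm^2

79322.73


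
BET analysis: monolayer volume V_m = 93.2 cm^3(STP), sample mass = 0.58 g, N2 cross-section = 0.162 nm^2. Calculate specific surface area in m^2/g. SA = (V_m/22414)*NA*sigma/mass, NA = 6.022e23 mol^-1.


Number of moles in monolayer = V_m / 22414 = 93.2 / 22414 = 0.00415812
Number of molecules = moles * NA = 0.00415812 * 6.022e23
SA = molecules * sigma / mass
SA = (93.2 / 22414) * 6.022e23 * 0.162e-18 / 0.58
SA = 699.4 m^2/g

699.4


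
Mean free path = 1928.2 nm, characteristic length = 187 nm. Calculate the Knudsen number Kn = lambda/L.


Knudsen number Kn = lambda / L
Kn = 1928.2 / 187
Kn = 10.3112

10.3112


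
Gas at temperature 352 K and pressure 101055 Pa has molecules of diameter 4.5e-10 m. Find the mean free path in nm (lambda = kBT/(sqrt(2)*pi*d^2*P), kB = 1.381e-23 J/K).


Mean free path: lambda = kB*T / (sqrt(2) * pi * d^2 * P)
lambda = 1.381e-23 * 352 / (sqrt(2) * pi * (4.5e-10)^2 * 101055)
lambda = 5.34673e-08 m
lambda = 53.47 nm

53.47


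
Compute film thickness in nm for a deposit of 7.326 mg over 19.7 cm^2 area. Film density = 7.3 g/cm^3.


Convert: m = 7.326 mg = 7.3260e-06 kg, A = 19.7 cm^2 = 1.9700e-03 m^2, rho = 7.3 g/cm^3 = 7300 kg/m^3
t = m / (A * rho)
t = 7.3260e-06 / (1.9700e-03 * 7300)
t = 5.0942e-07 m = 509.4 nm

509.4


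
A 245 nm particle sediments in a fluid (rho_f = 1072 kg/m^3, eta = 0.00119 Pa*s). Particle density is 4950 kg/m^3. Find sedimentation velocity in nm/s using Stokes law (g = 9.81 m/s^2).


Radius R = 245/2 nm = 1.225e-07 m
Density difference = 4950 - 1072 = 3878 kg/m^3
v = 2 * R^2 * (rho_p - rho_f) * g / (9 * eta)
v = 2 * (1.225e-07)^2 * 3878 * 9.81 / (9 * 0.00119)
v = 1.06608e-07 m/s = 106.6079 nm/s

106.6079


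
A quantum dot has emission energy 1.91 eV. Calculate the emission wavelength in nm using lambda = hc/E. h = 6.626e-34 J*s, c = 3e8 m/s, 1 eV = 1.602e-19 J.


Convert energy: E = 1.91 eV = 1.91 * 1.602e-19 = 3.05982e-19 J
lambda = h*c / E = 6.626e-34 * 3e8 / 3.05982e-19
lambda = 6.49646e-07 m = 649.6 nm

649.6


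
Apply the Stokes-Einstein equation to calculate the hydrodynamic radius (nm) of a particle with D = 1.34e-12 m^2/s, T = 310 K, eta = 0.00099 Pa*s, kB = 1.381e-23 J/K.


Stokes-Einstein: R = kB*T / (6*pi*eta*D)
R = 1.381e-23 * 310 / (6 * pi * 0.00099 * 1.34e-12)
R = 1.71204e-07 m = 171.2 nm

171.2


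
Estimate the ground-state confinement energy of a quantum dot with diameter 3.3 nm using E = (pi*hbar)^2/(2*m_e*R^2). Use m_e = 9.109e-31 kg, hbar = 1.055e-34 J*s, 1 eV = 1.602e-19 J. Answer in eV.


Radius R = 3.3/2 = 1.65 nm = 1.65e-09 m
E = (pi * 1.055e-34)^2 / (2 * 9.109e-31 * (1.65e-09)^2)
E(J) = 2.21481e-20
E = E(J) / 1.602e-19 = 0.1383 eV

0.1383


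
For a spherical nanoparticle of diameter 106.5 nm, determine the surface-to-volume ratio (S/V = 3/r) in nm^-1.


Radius r = 106.5/2 = 53.25 nm
S/V = 3 / r = 3 / 53.25
S/V = 0.0563 nm^-1

0.0563


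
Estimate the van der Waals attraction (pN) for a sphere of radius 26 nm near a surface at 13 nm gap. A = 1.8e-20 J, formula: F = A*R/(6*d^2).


Convert to SI: R = 26 nm = 2.6e-08 m, d = 13 nm = 1.3e-08 m
F = A * R / (6 * d^2)
F = 1.8e-20 * 2.6e-08 / (6 * (1.3e-08)^2)
F = 4.61538e-13 N = 0.462 pN

0.462


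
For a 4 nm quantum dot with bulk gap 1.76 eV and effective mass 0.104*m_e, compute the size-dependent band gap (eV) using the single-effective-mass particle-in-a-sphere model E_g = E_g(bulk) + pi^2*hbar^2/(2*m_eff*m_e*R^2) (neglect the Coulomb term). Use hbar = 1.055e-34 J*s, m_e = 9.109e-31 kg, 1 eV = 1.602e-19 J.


Radius R = 4/2 nm = 2e-09 m
Confinement energy dE = pi^2 * hbar^2 / (2 * m_eff * m_e * R^2)
dE = pi^2 * (1.055e-34)^2 / (2 * 0.104 * 9.109e-31 * (2e-09)^2) J, divided by 1.602e-19 J/eV
dE = 0.9048 eV
Total band gap = E_g(bulk) + dE = 1.76 + 0.9048 = 2.6648 eV

2.6648


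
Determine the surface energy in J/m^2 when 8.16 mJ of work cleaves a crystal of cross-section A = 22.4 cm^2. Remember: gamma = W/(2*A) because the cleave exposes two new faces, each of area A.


Convert: A = 22.4 cm^2 = 0.00224 m^2, W = 8.16 mJ = 0.00816 J
Cleaving exposes two faces of area A, so total new surface = 2*A and gamma = W / (2*A)
gamma = 0.00816 / (2 * 0.00224)
gamma = 1.821 J/m^2

1.821


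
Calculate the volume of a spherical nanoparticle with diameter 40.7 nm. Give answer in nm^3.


Radius r = 40.7/2 = 20.35 nm
Volume V = (4/3) * pi * r^3
V = (4/3) * pi * (20.35)^3
V = 35300.58 nm^3

35300.58


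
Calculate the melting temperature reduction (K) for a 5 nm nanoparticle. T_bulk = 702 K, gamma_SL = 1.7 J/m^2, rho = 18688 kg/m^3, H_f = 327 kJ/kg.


Radius R = 5/2 = 2.5 nm = 2.5e-09 m
Convert H_f = 327 kJ/kg = 327000 J/kg
dT = 2 * gamma_SL * T_bulk / (rho * H_f * R)
dT = 2 * 1.7 * 702 / (18688 * 327000 * 2.5e-09)
dT = 156.2 K

156.2


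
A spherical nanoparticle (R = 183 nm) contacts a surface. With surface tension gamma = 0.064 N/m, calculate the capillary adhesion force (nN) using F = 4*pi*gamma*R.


Convert radius: R = 183 nm = 1.83e-07 m
F = 4 * pi * gamma * R
F = 4 * pi * 0.064 * 1.83e-07
F = 1.47177e-07 N = 147.1773 nN

147.1773


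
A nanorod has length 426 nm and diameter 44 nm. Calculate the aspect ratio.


Aspect ratio AR = length / diameter
AR = 426 / 44
AR = 9.68

9.68


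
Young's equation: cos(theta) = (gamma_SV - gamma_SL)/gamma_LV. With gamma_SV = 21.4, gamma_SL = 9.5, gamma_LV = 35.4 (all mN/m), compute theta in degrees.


cos(theta) = (gamma_SV - gamma_SL) / gamma_LV
cos(theta) = (21.4 - 9.5) / 35.4
cos(theta) = 0.336158
theta = arccos(0.336158) = 70.36 degrees

70.36


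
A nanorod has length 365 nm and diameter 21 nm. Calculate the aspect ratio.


Aspect ratio AR = length / diameter
AR = 365 / 21
AR = 17.38

17.38


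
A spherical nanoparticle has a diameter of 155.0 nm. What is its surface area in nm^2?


Radius r = 155.0/2 = 77.5 nm
Surface area SA = 4 * pi * r^2
SA = 4 * pi * (77.5)^2
SA = 75476.76 nm^2

75476.76


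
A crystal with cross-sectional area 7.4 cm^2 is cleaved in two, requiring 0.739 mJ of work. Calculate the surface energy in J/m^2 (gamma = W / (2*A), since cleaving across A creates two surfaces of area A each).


Convert: A = 7.4 cm^2 = 0.00074 m^2, W = 0.739 mJ = 0.000739 J
Cleaving exposes two faces of area A, so total new surface = 2*A and gamma = W / (2*A)
gamma = 0.000739 / (2 * 0.00074)
gamma = 0.499 J/m^2

0.499


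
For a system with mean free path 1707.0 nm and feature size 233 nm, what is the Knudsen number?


Knudsen number Kn = lambda / L
Kn = 1707.0 / 233
Kn = 7.3262

7.3262


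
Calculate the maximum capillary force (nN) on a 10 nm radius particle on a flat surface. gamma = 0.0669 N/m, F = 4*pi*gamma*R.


Convert radius: R = 10 nm = 1e-08 m
F = 4 * pi * gamma * R
F = 4 * pi * 0.0669 * 1e-08
F = 8.4069e-09 N = 8.4069 nN

8.4069


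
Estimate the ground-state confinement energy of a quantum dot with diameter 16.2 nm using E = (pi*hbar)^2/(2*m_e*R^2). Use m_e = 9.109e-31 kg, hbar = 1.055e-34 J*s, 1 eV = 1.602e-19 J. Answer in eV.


Radius R = 16.2/2 = 8.1 nm = 8.1e-09 m
E = (pi * 1.055e-34)^2 / (2 * 9.109e-31 * (8.1e-09)^2)
E(J) = 9.19039e-22
E = E(J) / 1.602e-19 = 0.0057 eV

0.0057


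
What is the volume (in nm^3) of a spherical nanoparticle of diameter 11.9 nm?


Radius r = 11.9/2 = 5.95 nm
Volume V = (4/3) * pi * r^3
V = (4/3) * pi * (5.95)^3
V = 882.35 nm^3

882.35


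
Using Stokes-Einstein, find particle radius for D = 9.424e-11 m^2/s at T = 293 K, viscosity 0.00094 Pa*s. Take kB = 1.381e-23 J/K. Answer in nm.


Stokes-Einstein: R = kB*T / (6*pi*eta*D)
R = 1.381e-23 * 293 / (6 * pi * 0.00094 * 9.424e-11)
R = 2.42324e-09 m = 2.42 nm

2.42


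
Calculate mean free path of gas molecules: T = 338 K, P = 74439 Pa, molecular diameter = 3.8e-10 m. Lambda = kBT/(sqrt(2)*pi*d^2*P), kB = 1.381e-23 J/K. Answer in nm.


Mean free path: lambda = kB*T / (sqrt(2) * pi * d^2 * P)
lambda = 1.381e-23 * 338 / (sqrt(2) * pi * (3.8e-10)^2 * 74439)
lambda = 9.77412e-08 m
lambda = 97.74 nm

97.74


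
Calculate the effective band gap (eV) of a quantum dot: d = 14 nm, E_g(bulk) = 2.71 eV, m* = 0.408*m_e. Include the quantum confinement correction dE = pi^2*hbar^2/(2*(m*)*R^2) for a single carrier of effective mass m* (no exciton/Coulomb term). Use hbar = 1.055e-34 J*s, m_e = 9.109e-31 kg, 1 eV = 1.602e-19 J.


Radius R = 14/2 nm = 7e-09 m
Confinement energy dE = pi^2 * hbar^2 / (2 * m_eff * m_e * R^2)
dE = pi^2 * (1.055e-34)^2 / (2 * 0.408 * 9.109e-31 * (7e-09)^2) J, divided by 1.602e-19 J/eV
dE = 0.0188 eV
Total band gap = E_g(bulk) + dE = 2.71 + 0.0188 = 2.7288 eV

2.7288


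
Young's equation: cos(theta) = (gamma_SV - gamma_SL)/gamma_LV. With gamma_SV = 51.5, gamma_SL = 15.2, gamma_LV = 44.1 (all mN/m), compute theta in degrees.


cos(theta) = (gamma_SV - gamma_SL) / gamma_LV
cos(theta) = (51.5 - 15.2) / 44.1
cos(theta) = 0.823129
theta = arccos(0.823129) = 34.6 degrees

34.6


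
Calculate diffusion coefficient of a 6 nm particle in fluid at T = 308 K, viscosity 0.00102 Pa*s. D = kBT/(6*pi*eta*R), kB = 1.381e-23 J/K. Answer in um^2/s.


Radius R = 6/2 = 3 nm = 3e-09 m
D = kB*T / (6*pi*eta*R)
D = 1.381e-23 * 308 / (6 * pi * 0.00102 * 3e-09)
D = 7.37432e-11 m^2/s = 73.743 um^2/s

73.743


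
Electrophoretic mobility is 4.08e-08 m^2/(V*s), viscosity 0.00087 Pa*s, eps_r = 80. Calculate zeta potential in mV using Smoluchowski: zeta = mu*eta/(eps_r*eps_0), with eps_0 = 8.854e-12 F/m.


Smoluchowski equation: zeta = mu * eta / (eps_r * eps_0)
zeta = 4.08e-08 * 0.00087 / (80 * 8.854e-12)
zeta = 0.050113 V = 50.11 mV

50.11


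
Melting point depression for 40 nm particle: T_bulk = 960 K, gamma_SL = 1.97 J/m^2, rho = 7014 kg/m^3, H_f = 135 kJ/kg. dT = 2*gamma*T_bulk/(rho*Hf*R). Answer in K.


Radius R = 40/2 = 20 nm = 2e-08 m
Convert H_f = 135 kJ/kg = 135000 J/kg
dT = 2 * gamma_SL * T_bulk / (rho * H_f * R)
dT = 2 * 1.97 * 960 / (7014 * 135000 * 2e-08)
dT = 199.7 K

199.7


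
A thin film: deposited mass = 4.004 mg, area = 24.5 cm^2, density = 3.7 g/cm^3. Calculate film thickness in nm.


Convert: m = 4.004 mg = 4.0040e-06 kg, A = 24.5 cm^2 = 2.4500e-03 m^2, rho = 3.7 g/cm^3 = 3700 kg/m^3
t = m / (A * rho)
t = 4.0040e-06 / (2.4500e-03 * 3700)
t = 4.4170e-07 m = 441.7 nm

441.7


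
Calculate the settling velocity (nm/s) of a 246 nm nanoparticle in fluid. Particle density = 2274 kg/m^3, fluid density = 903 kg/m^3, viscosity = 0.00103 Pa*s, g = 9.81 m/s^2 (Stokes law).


Radius R = 246/2 nm = 1.23e-07 m
Density difference = 2274 - 903 = 1371 kg/m^3
v = 2 * R^2 * (rho_p - rho_f) * g / (9 * eta)
v = 2 * (1.23e-07)^2 * 1371 * 9.81 / (9 * 0.00103)
v = 4.39002e-08 m/s = 43.9002 nm/s

43.9002


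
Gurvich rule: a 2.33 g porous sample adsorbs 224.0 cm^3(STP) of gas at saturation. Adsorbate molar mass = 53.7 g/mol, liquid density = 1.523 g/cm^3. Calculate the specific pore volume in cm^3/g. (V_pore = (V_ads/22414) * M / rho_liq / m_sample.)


Moles adsorbed n = V_ads / 22414 = 224.0 / 22414 = 9.993754e-03 mol
Liquid volume V_liq = n * M / rho_liq = 9.993754e-03 * 53.7 / 1.523 = 0.35237 cm^3
Specific pore volume V_pore = V_liq / m_sample = 0.35237 / 2.33
V_pore = 0.1512 cm^3/g

0.1512


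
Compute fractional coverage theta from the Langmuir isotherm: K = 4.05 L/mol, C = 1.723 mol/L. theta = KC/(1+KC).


Langmuir isotherm: theta = K*C / (1 + K*C)
K*C = 4.05 * 1.723 = 6.97815
theta = 6.97815 / (1 + 6.97815) = 6.97815 / 7.97815
theta = 0.8747

0.8747


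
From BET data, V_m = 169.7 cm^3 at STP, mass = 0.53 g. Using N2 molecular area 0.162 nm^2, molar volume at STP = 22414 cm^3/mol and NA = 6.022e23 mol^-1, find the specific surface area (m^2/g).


Number of moles in monolayer = V_m / 22414 = 169.7 / 22414 = 0.00757116
Number of molecules = moles * NA = 0.00757116 * 6.022e23
SA = molecules * sigma / mass
SA = (169.7 / 22414) * 6.022e23 * 0.162e-18 / 0.53
SA = 1393.6 m^2/g

1393.6


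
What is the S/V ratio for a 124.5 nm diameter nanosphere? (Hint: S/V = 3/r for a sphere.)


Radius r = 124.5/2 = 62.25 nm
S/V = 3 / r = 3 / 62.25
S/V = 0.0482 nm^-1

0.0482


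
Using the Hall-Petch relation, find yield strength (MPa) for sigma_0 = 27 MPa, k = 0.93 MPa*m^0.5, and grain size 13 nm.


d = 13 nm = 1.3e-08 m
sqrt(d) = 0.0001140175
Hall-Petch contribution = k / sqrt(d) = 0.93 / 0.0001140175 = 8156.6 MPa
sigma = sigma_0 + k/sqrt(d) = 27 + 8156.6 = 8183.6 MPa

8183.6


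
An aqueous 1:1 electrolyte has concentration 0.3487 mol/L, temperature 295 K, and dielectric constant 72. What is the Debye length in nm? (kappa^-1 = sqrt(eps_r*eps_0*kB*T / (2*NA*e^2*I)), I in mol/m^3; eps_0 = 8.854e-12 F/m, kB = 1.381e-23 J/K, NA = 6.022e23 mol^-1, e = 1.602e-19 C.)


Ionic strength I = 0.3487 * 1^2 * 1000 = 348.7 mol/m^3
kappa^-1 = sqrt(72 * 8.854e-12 * 1.381e-23 * 295 / (2 * 6.022e23 * (1.602e-19)^2 * 348.7))
kappa^-1 = 0.491 nm

0.491


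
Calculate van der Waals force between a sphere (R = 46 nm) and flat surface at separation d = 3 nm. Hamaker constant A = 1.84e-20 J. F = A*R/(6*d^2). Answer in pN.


Convert to SI: R = 46 nm = 4.6e-08 m, d = 3 nm = 3e-09 m
F = A * R / (6 * d^2)
F = 1.84e-20 * 4.6e-08 / (6 * (3e-09)^2)
F = 1.56741e-11 N = 15.674 pN

15.674


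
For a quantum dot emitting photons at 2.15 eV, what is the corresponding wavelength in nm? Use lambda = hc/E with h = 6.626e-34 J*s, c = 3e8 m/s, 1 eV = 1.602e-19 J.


Convert energy: E = 2.15 eV = 2.15 * 1.602e-19 = 3.4443e-19 J
lambda = h*c / E = 6.626e-34 * 3e8 / 3.4443e-19
lambda = 5.77127e-07 m = 577.1 nm

577.1


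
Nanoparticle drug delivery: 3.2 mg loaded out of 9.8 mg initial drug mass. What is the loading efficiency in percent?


Drug loading efficiency = (drug loaded / drug initial) * 100
DLE = 3.2 / 9.8 * 100
DLE = 0.3265 * 100
DLE = 32.65%

32.65


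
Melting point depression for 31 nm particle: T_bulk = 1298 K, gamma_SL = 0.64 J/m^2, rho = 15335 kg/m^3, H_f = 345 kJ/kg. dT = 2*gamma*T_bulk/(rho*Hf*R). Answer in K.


Radius R = 31/2 = 15.5 nm = 1.55e-08 m
Convert H_f = 345 kJ/kg = 345000 J/kg
dT = 2 * gamma_SL * T_bulk / (rho * H_f * R)
dT = 2 * 0.64 * 1298 / (15335 * 345000 * 1.55e-08)
dT = 20.3 K

20.3


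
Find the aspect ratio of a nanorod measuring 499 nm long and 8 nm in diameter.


Aspect ratio AR = length / diameter
AR = 499 / 8
AR = 62.38

62.38


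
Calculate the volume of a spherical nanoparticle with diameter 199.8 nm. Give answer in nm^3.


Radius r = 199.8/2 = 99.9 nm
Volume V = (4/3) * pi * r^3
V = (4/3) * pi * (99.9)^3
V = 4176236.4 nm^3

4176236.4


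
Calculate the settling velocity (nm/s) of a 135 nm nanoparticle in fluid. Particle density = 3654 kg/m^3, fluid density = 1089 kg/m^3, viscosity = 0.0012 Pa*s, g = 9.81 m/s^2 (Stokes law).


Radius R = 135/2 nm = 6.75e-08 m
Density difference = 3654 - 1089 = 2565 kg/m^3
v = 2 * R^2 * (rho_p - rho_f) * g / (9 * eta)
v = 2 * (6.75e-08)^2 * 2565 * 9.81 / (9 * 0.0012)
v = 2.1231e-08 m/s = 21.231 nm/s

21.231


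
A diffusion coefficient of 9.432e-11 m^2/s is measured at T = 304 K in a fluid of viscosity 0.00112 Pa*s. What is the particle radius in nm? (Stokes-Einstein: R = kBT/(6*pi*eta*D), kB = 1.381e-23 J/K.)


Stokes-Einstein: R = kB*T / (6*pi*eta*D)
R = 1.381e-23 * 304 / (6 * pi * 0.00112 * 9.432e-11)
R = 2.10836e-09 m = 2.11 nm

2.11


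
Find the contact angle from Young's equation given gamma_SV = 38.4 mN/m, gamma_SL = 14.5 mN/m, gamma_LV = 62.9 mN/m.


cos(theta) = (gamma_SV - gamma_SL) / gamma_LV
cos(theta) = (38.4 - 14.5) / 62.9
cos(theta) = 0.379968
theta = arccos(0.379968) = 67.67 degrees

67.67


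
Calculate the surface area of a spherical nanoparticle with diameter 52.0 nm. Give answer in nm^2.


Radius r = 52.0/2 = 26 nm
Surface area SA = 4 * pi * r^2
SA = 4 * pi * (26)^2
SA = 8494.87 nm^2

8494.87


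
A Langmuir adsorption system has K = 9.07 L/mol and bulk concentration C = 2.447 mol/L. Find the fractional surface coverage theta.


Langmuir isotherm: theta = K*C / (1 + K*C)
K*C = 9.07 * 2.447 = 22.19429
theta = 22.19429 / (1 + 22.19429) = 22.19429 / 23.19429
theta = 0.9569

0.9569


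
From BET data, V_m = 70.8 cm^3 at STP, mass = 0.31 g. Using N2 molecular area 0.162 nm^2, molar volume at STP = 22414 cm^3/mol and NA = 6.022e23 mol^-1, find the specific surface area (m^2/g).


Number of moles in monolayer = V_m / 22414 = 70.8 / 22414 = 0.00315874
Number of molecules = moles * NA = 0.00315874 * 6.022e23
SA = molecules * sigma / mass
SA = (70.8 / 22414) * 6.022e23 * 0.162e-18 / 0.31
SA = 994.0 m^2/g

994.0


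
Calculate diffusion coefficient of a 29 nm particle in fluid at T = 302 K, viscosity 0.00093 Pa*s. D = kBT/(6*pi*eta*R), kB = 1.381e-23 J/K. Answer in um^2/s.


Radius R = 29/2 = 14.5 nm = 1.45e-08 m
D = kB*T / (6*pi*eta*R)
D = 1.381e-23 * 302 / (6 * pi * 0.00093 * 1.45e-08)
D = 1.64077e-11 m^2/s = 16.408 um^2/s

16.408


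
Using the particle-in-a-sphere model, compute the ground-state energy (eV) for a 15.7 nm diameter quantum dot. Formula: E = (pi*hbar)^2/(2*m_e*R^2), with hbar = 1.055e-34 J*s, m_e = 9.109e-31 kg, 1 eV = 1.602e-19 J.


Radius R = 15.7/2 = 7.85 nm = 7.85e-09 m
E = (pi * 1.055e-34)^2 / (2 * 9.109e-31 * (7.85e-09)^2)
E(J) = 9.78509e-22
E = E(J) / 1.602e-19 = 0.0061 eV

0.0061


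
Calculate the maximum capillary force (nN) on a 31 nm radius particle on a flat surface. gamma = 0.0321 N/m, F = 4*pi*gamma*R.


Convert radius: R = 31 nm = 3.1e-08 m
F = 4 * pi * gamma * R
F = 4 * pi * 0.0321 * 3.1e-08
F = 1.25048e-08 N = 12.5048 nN

12.5048


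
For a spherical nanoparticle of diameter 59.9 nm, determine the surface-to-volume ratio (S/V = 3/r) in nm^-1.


Radius r = 59.9/2 = 29.95 nm
S/V = 3 / r = 3 / 29.95
S/V = 0.1002 nm^-1

0.1002


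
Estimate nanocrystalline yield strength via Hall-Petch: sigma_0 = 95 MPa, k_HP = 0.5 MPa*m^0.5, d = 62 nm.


d = 62 nm = 6.2e-08 m
sqrt(d) = 0.000248998
Hall-Petch contribution = k / sqrt(d) = 0.5 / 0.000248998 = 2008.0 MPa
sigma = sigma_0 + k/sqrt(d) = 95 + 2008.0 = 2103.0 MPa

2103.0


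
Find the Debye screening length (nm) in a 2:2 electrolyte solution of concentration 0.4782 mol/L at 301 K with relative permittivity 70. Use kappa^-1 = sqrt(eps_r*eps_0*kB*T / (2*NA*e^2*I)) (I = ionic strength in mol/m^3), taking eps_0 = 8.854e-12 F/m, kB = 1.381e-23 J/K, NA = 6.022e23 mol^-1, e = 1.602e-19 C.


Ionic strength I = 0.4782 * 2^2 * 1000 = 1912.8 mol/m^3
kappa^-1 = sqrt(70 * 8.854e-12 * 1.381e-23 * 301 / (2 * 6.022e23 * (1.602e-19)^2 * 1912.8))
kappa^-1 = 0.209 nm

0.209


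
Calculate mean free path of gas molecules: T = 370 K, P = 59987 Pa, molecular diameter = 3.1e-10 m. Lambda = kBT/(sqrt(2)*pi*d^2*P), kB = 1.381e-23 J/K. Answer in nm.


Mean free path: lambda = kB*T / (sqrt(2) * pi * d^2 * P)
lambda = 1.381e-23 * 370 / (sqrt(2) * pi * (3.1e-10)^2 * 59987)
lambda = 1.99503e-07 m
lambda = 199.5 nm

199.5


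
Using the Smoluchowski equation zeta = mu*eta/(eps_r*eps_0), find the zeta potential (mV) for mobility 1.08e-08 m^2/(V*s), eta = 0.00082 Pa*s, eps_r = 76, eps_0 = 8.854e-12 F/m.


Smoluchowski equation: zeta = mu * eta / (eps_r * eps_0)
zeta = 1.08e-08 * 0.00082 / (76 * 8.854e-12)
zeta = 0.013161 V = 13.16 mV

13.16


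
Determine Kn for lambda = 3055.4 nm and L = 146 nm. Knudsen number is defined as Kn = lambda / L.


Knudsen number Kn = lambda / L
Kn = 3055.4 / 146
Kn = 20.9274

20.9274


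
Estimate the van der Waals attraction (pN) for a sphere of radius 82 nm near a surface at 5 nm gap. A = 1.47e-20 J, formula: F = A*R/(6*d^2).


Convert to SI: R = 82 nm = 8.2e-08 m, d = 5 nm = 5e-09 m
F = A * R / (6 * d^2)
F = 1.47e-20 * 8.2e-08 / (6 * (5e-09)^2)
F = 8.036e-12 N = 8.036 pN

8.036


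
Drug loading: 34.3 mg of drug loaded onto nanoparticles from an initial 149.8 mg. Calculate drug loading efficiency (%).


Drug loading efficiency = (drug loaded / drug initial) * 100
DLE = 34.3 / 149.8 * 100
DLE = 0.229 * 100
DLE = 22.9%

22.9


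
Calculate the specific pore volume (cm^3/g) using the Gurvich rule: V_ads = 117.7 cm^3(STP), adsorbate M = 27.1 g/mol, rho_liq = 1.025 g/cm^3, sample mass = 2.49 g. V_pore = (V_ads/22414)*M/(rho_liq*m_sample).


Moles adsorbed n = V_ads / 22414 = 117.7 / 22414 = 5.251182e-03 mol
Liquid volume V_liq = n * M / rho_liq = 5.251182e-03 * 27.1 / 1.025 = 0.13884 cm^3
Specific pore volume V_pore = V_liq / m_sample = 0.13884 / 2.49
V_pore = 0.0558 cm^3/g

0.0558


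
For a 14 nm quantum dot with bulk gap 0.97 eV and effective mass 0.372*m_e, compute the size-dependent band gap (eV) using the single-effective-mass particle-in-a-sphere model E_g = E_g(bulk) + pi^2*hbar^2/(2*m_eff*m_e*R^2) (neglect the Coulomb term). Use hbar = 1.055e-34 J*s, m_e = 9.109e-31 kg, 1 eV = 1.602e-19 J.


Radius R = 14/2 nm = 7e-09 m
Confinement energy dE = pi^2 * hbar^2 / (2 * m_eff * m_e * R^2)
dE = pi^2 * (1.055e-34)^2 / (2 * 0.372 * 9.109e-31 * (7e-09)^2) J, divided by 1.602e-19 J/eV
dE = 0.0206 eV
Total band gap = E_g(bulk) + dE = 0.97 + 0.0206 = 0.9906 eV

0.9906


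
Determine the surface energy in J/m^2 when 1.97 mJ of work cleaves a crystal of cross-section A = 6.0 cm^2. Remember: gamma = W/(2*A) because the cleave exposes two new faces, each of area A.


Convert: A = 6.0 cm^2 = 0.0006 m^2, W = 1.97 mJ = 0.00197 J
Cleaving exposes two faces of area A, so total new surface = 2*A and gamma = W / (2*A)
gamma = 0.00197 / (2 * 0.0006)
gamma = 1.642 J/m^2

1.642


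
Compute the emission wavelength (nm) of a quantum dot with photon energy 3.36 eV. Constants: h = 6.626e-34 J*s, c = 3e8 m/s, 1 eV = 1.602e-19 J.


Convert energy: E = 3.36 eV = 3.36 * 1.602e-19 = 5.38272e-19 J
lambda = h*c / E = 6.626e-34 * 3e8 / 5.38272e-19
lambda = 3.69293e-07 m = 369.3 nm

369.3


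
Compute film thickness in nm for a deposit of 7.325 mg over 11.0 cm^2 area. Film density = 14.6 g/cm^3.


Convert: m = 7.325 mg = 7.3250e-06 kg, A = 11.0 cm^2 = 1.1000e-03 m^2, rho = 14.6 g/cm^3 = 14600 kg/m^3
t = m / (A * rho)
t = 7.3250e-06 / (1.1000e-03 * 14600)
t = 4.5610e-07 m = 456.1 nm

456.1


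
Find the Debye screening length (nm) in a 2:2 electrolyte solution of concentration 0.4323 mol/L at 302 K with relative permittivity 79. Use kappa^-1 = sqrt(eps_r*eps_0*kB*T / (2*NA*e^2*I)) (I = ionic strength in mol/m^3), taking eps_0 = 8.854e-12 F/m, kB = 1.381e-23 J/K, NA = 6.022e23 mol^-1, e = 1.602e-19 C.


Ionic strength I = 0.4323 * 2^2 * 1000 = 1729.2 mol/m^3
kappa^-1 = sqrt(79 * 8.854e-12 * 1.381e-23 * 302 / (2 * 6.022e23 * (1.602e-19)^2 * 1729.2))
kappa^-1 = 0.234 nm

0.234


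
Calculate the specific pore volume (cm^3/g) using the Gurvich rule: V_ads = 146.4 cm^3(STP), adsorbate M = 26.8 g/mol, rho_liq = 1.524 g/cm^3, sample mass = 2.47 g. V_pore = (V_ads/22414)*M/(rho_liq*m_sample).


Moles adsorbed n = V_ads / 22414 = 146.4 / 22414 = 6.531632e-03 mol
Liquid volume V_liq = n * M / rho_liq = 6.531632e-03 * 26.8 / 1.524 = 0.11486 cm^3
Specific pore volume V_pore = V_liq / m_sample = 0.11486 / 2.47
V_pore = 0.0465 cm^3/g

0.0465


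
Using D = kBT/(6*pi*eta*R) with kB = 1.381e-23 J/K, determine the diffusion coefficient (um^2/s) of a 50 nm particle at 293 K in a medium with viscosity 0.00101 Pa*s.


Radius R = 50/2 = 25 nm = 2.5e-08 m
D = kB*T / (6*pi*eta*R)
D = 1.381e-23 * 293 / (6 * pi * 0.00101 * 2.5e-08)
D = 8.50156e-12 m^2/s = 8.502 um^2/s

8.502


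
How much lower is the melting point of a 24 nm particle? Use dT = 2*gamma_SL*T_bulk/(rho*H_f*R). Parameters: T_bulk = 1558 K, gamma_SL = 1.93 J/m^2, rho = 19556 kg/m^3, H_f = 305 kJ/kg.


Radius R = 24/2 = 12 nm = 1.2e-08 m
Convert H_f = 305 kJ/kg = 305000 J/kg
dT = 2 * gamma_SL * T_bulk / (rho * H_f * R)
dT = 2 * 1.93 * 1558 / (19556 * 305000 * 1.2e-08)
dT = 84.0 K

84.0


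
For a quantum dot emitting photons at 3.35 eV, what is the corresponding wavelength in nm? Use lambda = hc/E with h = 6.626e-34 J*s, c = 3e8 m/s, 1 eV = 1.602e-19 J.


Convert energy: E = 3.35 eV = 3.35 * 1.602e-19 = 5.3667e-19 J
lambda = h*c / E = 6.626e-34 * 3e8 / 5.3667e-19
lambda = 3.70395e-07 m = 370.4 nm

370.4


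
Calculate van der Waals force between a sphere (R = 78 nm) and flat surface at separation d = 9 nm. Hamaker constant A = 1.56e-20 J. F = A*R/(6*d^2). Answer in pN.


Convert to SI: R = 78 nm = 7.8e-08 m, d = 9 nm = 9e-09 m
F = A * R / (6 * d^2)
F = 1.56e-20 * 7.8e-08 / (6 * (9e-09)^2)
F = 2.5037e-12 N = 2.504 pN

2.504


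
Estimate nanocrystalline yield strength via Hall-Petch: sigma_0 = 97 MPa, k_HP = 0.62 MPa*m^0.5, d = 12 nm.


d = 12 nm = 1.2e-08 m
sqrt(d) = 0.0001095445
Hall-Petch contribution = k / sqrt(d) = 0.62 / 0.0001095445 = 5659.8 MPa
sigma = sigma_0 + k/sqrt(d) = 97 + 5659.8 = 5756.8 MPa

5756.8


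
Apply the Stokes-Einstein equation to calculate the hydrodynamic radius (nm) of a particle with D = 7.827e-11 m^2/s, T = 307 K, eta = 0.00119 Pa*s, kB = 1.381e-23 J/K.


Stokes-Einstein: R = kB*T / (6*pi*eta*D)
R = 1.381e-23 * 307 / (6 * pi * 0.00119 * 7.827e-11)
R = 2.41484e-09 m = 2.41 nm

2.41


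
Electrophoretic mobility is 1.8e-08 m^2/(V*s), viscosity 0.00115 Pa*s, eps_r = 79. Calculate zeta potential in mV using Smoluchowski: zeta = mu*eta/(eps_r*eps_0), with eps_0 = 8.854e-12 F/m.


Smoluchowski equation: zeta = mu * eta / (eps_r * eps_0)
zeta = 1.8e-08 * 0.00115 / (79 * 8.854e-12)
zeta = 0.029594 V = 29.59 mV

29.59


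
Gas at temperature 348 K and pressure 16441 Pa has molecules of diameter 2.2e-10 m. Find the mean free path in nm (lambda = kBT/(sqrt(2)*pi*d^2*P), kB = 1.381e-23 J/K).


Mean free path: lambda = kB*T / (sqrt(2) * pi * d^2 * P)
lambda = 1.381e-23 * 348 / (sqrt(2) * pi * (2.2e-10)^2 * 16441)
lambda = 1.35936e-06 m
lambda = 1359.36 nm

1359.36


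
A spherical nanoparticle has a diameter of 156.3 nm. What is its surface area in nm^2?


Radius r = 156.3/2 = 78.15 nm
Surface area SA = 4 * pi * r^2
SA = 4 * pi * (78.15)^2
SA = 76748.13 nm^2

76748.13


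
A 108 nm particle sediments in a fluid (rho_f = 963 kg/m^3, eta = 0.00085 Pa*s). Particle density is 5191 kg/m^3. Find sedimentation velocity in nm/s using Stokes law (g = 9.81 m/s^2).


Radius R = 108/2 nm = 5.4e-08 m
Density difference = 5191 - 963 = 4228 kg/m^3
v = 2 * R^2 * (rho_p - rho_f) * g / (9 * eta)
v = 2 * (5.4e-08)^2 * 4228 * 9.81 / (9 * 0.00085)
v = 3.16199e-08 m/s = 31.6199 nm/s

31.6199


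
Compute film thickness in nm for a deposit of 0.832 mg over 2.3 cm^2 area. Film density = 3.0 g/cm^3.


Convert: m = 0.832 mg = 8.3200e-07 kg, A = 2.3 cm^2 = 2.3000e-04 m^2, rho = 3.0 g/cm^3 = 3000 kg/m^3
t = m / (A * rho)
t = 8.3200e-07 / (2.3000e-04 * 3000)
t = 1.2058e-06 m = 1205.8 nm

1205.8


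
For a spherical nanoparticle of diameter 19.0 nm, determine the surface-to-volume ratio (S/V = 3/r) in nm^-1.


Radius r = 19.0/2 = 9.5 nm
S/V = 3 / r = 3 / 9.5
S/V = 0.3158 nm^-1

0.3158


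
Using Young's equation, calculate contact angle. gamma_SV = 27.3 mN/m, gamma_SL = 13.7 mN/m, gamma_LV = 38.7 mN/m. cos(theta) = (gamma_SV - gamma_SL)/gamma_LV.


cos(theta) = (gamma_SV - gamma_SL) / gamma_LV
cos(theta) = (27.3 - 13.7) / 38.7
cos(theta) = 0.351421
theta = arccos(0.351421) = 69.43 degrees

69.43


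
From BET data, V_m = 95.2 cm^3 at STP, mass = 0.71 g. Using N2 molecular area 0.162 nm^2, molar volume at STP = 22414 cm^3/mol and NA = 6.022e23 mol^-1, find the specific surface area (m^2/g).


Number of moles in monolayer = V_m / 22414 = 95.2 / 22414 = 0.00424735
Number of molecules = moles * NA = 0.00424735 * 6.022e23
SA = molecules * sigma / mass
SA = (95.2 / 22414) * 6.022e23 * 0.162e-18 / 0.71
SA = 583.6 m^2/g

583.6


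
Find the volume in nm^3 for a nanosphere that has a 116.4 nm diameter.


Radius r = 116.4/2 = 58.2 nm
Volume V = (4/3) * pi * r^3
V = (4/3) * pi * (58.2)^3
V = 825767.08 nm^3

825767.08


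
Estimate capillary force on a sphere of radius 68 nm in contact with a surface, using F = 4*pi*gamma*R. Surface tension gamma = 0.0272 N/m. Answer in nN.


Convert radius: R = 68 nm = 6.8e-08 m
F = 4 * pi * gamma * R
F = 4 * pi * 0.0272 * 6.8e-08
F = 2.32428e-08 N = 23.2428 nN

23.2428


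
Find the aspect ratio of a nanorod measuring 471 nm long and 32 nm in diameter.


Aspect ratio AR = length / diameter
AR = 471 / 32
AR = 14.72

14.72


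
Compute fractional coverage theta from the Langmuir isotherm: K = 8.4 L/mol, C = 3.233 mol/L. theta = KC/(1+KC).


Langmuir isotherm: theta = K*C / (1 + K*C)
K*C = 8.4 * 3.233 = 27.1572
theta = 27.1572 / (1 + 27.1572) = 27.1572 / 28.1572
theta = 0.9645

0.9645


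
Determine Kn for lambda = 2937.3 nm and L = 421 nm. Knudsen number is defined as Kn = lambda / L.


Knudsen number Kn = lambda / L
Kn = 2937.3 / 421
Kn = 6.977

6.977


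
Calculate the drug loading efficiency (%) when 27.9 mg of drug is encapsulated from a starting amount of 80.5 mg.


Drug loading efficiency = (drug loaded / drug initial) * 100
DLE = 27.9 / 80.5 * 100
DLE = 0.3466 * 100
DLE = 34.66%

34.66


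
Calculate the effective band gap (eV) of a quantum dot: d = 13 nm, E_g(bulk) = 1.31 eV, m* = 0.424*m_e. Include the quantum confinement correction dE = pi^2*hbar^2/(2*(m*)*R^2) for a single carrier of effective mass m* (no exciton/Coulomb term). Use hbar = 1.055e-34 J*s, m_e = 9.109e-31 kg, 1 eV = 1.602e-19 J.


Radius R = 13/2 nm = 6.5e-09 m
Confinement energy dE = pi^2 * hbar^2 / (2 * m_eff * m_e * R^2)
dE = pi^2 * (1.055e-34)^2 / (2 * 0.424 * 9.109e-31 * (6.5e-09)^2) J, divided by 1.602e-19 J/eV
dE = 0.021 eV
Total band gap = E_g(bulk) + dE = 1.31 + 0.021 = 1.331 eV

1.331


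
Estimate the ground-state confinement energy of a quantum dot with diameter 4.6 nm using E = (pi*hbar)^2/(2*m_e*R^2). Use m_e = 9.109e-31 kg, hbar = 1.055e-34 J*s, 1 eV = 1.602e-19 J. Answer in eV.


Radius R = 4.6/2 = 2.3 nm = 2.3e-09 m
E = (pi * 1.055e-34)^2 / (2 * 9.109e-31 * (2.3e-09)^2)
E(J) = 1.13985e-20
E = E(J) / 1.602e-19 = 0.0712 eV

0.0712


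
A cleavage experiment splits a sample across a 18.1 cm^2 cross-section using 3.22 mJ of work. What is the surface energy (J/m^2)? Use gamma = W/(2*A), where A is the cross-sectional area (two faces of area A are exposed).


Convert: A = 18.1 cm^2 = 0.00181 m^2, W = 3.22 mJ = 0.00322 J
Cleaving exposes two faces of area A, so total new surface = 2*A and gamma = W / (2*A)
gamma = 0.00322 / (2 * 0.00181)
gamma = 0.89 J/m^2

0.89


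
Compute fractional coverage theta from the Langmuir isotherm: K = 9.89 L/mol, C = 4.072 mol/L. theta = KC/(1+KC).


Langmuir isotherm: theta = K*C / (1 + K*C)
K*C = 9.89 * 4.072 = 40.27208
theta = 40.27208 / (1 + 40.27208) = 40.27208 / 41.27208
theta = 0.9758

0.9758


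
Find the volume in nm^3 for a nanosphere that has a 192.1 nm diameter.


Radius r = 192.1/2 = 96.05 nm
Volume V = (4/3) * pi * r^3
V = (4/3) * pi * (96.05)^3
V = 3711767.09 nm^3

3711767.09


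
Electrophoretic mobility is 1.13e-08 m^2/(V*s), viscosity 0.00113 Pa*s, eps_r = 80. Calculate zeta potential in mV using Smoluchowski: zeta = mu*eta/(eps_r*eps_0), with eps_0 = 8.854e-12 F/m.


Smoluchowski equation: zeta = mu * eta / (eps_r * eps_0)
zeta = 1.13e-08 * 0.00113 / (80 * 8.854e-12)
zeta = 0.018027 V = 18.03 mV

18.03


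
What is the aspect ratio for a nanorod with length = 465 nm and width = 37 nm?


Aspect ratio AR = length / diameter
AR = 465 / 37
AR = 12.57

12.57


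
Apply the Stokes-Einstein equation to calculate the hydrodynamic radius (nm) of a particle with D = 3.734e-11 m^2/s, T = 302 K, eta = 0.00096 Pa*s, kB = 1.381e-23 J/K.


Stokes-Einstein: R = kB*T / (6*pi*eta*D)
R = 1.381e-23 * 302 / (6 * pi * 0.00096 * 3.734e-11)
R = 6.1724e-09 m = 6.17 nm

6.17


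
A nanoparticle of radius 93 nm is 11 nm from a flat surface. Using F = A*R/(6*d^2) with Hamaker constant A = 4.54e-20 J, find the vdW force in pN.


Convert to SI: R = 93 nm = 9.3e-08 m, d = 11 nm = 1.1e-08 m
F = A * R / (6 * d^2)
F = 4.54e-20 * 9.3e-08 / (6 * (1.1e-08)^2)
F = 5.8157e-12 N = 5.816 pN

5.816


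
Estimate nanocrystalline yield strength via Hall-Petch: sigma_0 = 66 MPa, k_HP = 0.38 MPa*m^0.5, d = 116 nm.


d = 116 nm = 1.16e-07 m
sqrt(d) = 0.0003405877
Hall-Petch contribution = k / sqrt(d) = 0.38 / 0.0003405877 = 1115.7 MPa
sigma = sigma_0 + k/sqrt(d) = 66 + 1115.7 = 1181.7 MPa

1181.7


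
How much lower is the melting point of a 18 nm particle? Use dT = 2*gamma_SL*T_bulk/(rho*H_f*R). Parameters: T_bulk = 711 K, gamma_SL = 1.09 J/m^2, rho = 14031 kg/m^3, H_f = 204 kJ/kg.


Radius R = 18/2 = 9 nm = 9e-09 m
Convert H_f = 204 kJ/kg = 204000 J/kg
dT = 2 * gamma_SL * T_bulk / (rho * H_f * R)
dT = 2 * 1.09 * 711 / (14031 * 204000 * 9e-09)
dT = 60.2 K

60.2
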